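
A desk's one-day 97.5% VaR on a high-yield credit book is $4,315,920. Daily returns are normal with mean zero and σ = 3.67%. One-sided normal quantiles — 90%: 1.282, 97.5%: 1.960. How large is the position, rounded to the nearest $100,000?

VaR as a fraction of value: z·σ = 1.960 × 3.67% = 7.1932%.
Position = $4,315,920 / 0.071932 = $60,000,000.

$60,000,000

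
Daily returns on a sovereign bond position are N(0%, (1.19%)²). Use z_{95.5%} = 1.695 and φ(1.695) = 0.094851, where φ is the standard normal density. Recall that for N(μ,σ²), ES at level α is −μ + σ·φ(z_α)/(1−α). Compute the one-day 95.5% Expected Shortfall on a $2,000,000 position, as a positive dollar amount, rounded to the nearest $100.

Tail multiplier: φ(z)/(1−α) = 0.094851 / 0.045 = 2.108.
ES = 1.19% × 2.108 = 2.509%.
On $2,000,000: 0.02509 × $2,000,000 = $50,180.

$50,200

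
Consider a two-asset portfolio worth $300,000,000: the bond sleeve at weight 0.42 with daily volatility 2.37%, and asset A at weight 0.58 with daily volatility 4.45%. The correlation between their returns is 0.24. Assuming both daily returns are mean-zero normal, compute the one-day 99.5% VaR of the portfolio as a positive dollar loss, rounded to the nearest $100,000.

$23,000,000

σ_p² = 0.42²·2.37² + 0.58²·4.45² + 2·0.24·0.42·0.58·2.37·4.45 = 8.8856 (%²).
σ_p = √8.8856 = 2.981%.
At 99.5%, z = 2.576.
VaR = 2.576 × 2.981% = 7.679%; on $300,000,000 that is $23,037,000.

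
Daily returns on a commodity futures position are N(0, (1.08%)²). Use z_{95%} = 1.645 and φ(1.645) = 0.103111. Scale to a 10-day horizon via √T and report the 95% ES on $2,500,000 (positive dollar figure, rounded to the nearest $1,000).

$176,000

σ_{10d} = 1.08% × √10 = 3.415%.
ES multiplier = φ(z)/(1−α) = 0.103111/0.05 = 2.062.
ES = 3.415% × 2.062 = 7.042%; on $2,500,000: $176,050.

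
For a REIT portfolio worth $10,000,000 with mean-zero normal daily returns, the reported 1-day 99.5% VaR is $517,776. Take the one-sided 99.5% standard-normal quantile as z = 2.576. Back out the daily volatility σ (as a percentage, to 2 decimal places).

VaR as a fraction: $517,776 / $10,000,000 = 5.178%.
σ = VaR / z = 5.178% / 2.576 = 2.010%.

2.01%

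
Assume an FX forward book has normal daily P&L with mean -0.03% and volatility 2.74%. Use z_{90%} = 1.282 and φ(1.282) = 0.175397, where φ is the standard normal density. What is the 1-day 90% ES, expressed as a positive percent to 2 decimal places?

4.84%

Tail multiplier: φ(z)/(1−α) = 0.175397 / 0.1 = 1.754.
ES = −(-0.03%) + 2.74% × 1.754 = 4.836%.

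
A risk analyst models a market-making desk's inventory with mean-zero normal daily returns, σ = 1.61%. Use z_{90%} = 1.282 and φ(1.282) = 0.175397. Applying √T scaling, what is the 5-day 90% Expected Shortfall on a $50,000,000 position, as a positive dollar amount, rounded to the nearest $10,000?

σ_{5d} = 1.61% × √5 = 3.600%.
ES multiplier = φ(z)/(1−α) = 0.175397/0.1 = 1.754.
ES = 3.600% × 1.754 = 6.314%; on $50,000,000: $3,157,000.

$3,160,000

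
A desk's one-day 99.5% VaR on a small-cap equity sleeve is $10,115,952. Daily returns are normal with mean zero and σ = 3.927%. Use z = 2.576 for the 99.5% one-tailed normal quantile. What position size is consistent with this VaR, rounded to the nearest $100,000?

VaR as a fraction of value: z·σ = 2.576 × 3.927% = 10.116%.
Position = $10,115,952 / 0.10116 = $100,000,000.

$100,000,000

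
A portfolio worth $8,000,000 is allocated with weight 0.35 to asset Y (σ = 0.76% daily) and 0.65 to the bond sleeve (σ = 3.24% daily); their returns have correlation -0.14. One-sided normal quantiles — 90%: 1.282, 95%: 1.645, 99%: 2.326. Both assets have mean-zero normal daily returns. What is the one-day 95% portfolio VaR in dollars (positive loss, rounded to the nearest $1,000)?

σ_p² = 0.35²·0.76² + 0.65²·3.24² + 2·-0.14·0.35·0.65·0.76·3.24 = 4.3491 (%²).
σ_p = √4.3491 = 2.085%.
VaR = 1.645 × 2.085% = 3.430%; on $8,000,000 that is $274,400.

$274,000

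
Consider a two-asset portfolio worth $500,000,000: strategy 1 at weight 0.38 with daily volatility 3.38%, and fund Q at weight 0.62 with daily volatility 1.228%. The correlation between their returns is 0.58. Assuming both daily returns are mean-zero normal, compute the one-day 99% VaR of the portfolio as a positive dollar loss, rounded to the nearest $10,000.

σ_p² = 0.38²·3.38² + 0.62²·1.228² + 2·0.58·0.38·0.62·3.38·1.228 = 3.3637 (%²).
σ_p = √3.3637 = 1.834%.
At 99%, z = 2.326.
VaR = 2.326 × 1.834% = 4.266%; on $500,000,000 that is $21,330,000.

$21,330,000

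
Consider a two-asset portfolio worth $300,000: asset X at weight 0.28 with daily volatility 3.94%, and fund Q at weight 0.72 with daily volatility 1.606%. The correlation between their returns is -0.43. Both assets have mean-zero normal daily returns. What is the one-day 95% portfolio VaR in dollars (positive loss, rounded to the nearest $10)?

$5,960

σ_p² = 0.28²·3.94² + 0.72²·1.606² + 2·-0.43·0.28·0.72·3.94·1.606 = 1.4571 (%²).
σ_p = √1.4571 = 1.207%.
At 95%, z = 1.645.
VaR = 1.645 × 1.207% = 1.986%; on $300,000 that is $5,958.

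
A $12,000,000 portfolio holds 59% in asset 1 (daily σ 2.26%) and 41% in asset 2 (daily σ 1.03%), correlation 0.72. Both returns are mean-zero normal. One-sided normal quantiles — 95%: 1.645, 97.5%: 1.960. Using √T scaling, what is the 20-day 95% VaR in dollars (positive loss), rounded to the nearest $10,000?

σ_p = √(0.59²·2.26² + 0.41²·1.03² + 2·0.72·0.59·0.41·2.26·1.03) = 1.663%.
σ_{20d} = 1.663% × √20 = 7.437%.
VaR = 1.645 × 7.437% = 12.234%; on $12,000,000 that is $1,468,080.

$1,470,000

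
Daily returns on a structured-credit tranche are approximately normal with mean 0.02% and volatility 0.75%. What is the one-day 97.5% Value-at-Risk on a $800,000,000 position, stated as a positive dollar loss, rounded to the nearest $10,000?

$11,600,000

At 97.5% one-sided, z = 1.960.
VaR = −μ + z·σ = −(0.02%) + 1.960 × 0.75% = 1.450%.
On $800,000,000: 0.01450 × $800,000,000 = $11,600,000.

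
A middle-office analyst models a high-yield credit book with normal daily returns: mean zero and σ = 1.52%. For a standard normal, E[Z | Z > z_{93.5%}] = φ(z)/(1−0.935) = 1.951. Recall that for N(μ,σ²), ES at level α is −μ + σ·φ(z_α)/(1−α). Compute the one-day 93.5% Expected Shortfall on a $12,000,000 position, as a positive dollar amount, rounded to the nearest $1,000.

ES = 1.52% × 1.951 = 2.966%.
On $12,000,000: 0.02966 × $12,000,000 = $355,920.

$356,000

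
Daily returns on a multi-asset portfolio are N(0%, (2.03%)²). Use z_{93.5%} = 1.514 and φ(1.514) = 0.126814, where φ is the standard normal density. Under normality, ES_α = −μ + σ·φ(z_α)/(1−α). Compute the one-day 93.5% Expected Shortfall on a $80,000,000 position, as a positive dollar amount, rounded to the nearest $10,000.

Tail multiplier: φ(z)/(1−α) = 0.126814 / 0.065 = 1.951.
ES = 2.03% × 1.951 = 3.961%.
On $80,000,000: 0.03961 × $80,000,000 = $3,168,800.

$3,170,000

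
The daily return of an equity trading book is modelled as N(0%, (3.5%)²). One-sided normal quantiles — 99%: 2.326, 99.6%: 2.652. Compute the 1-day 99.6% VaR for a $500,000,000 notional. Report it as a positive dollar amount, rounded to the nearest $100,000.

VaR = z·σ = 2.652 × 3.5% = 9.282%.
On $500,000,000: 0.09282 × $500,000,000 = $46,410,000.

$46,400,000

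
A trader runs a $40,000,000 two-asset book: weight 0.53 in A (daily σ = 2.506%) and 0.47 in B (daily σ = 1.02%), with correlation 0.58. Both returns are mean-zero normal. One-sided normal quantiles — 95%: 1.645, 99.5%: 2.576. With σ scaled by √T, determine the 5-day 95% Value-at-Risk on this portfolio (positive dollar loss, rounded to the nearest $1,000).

$2,432,000

σ_p = √(0.53²·2.506² + 0.47²·1.02² + 2·0.58·0.53·0.47·2.506·1.02) = 1.653%.
σ_{5d} = 1.653% × √5 = 3.696%.
VaR = 1.645 × 3.696% = 6.080%; on $40,000,000 that is $2,432,000.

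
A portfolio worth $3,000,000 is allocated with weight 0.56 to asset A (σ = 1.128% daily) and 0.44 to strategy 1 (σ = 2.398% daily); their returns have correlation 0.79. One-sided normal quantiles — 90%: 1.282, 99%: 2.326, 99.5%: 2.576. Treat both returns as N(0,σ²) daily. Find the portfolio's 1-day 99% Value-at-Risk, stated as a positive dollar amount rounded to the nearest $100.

$111,800

σ_p² = 0.56²·1.128² + 0.44²·2.398² + 2·0.79·0.56·0.44·1.128·2.398 = 2.5654 (%²).
σ_p = √2.5654 = 1.602%.
VaR = 2.326 × 1.602% = 3.726%; on $3,000,000 that is $111,780.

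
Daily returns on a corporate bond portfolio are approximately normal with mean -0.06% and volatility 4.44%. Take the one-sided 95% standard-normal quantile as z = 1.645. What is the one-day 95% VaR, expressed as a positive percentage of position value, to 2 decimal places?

VaR = −μ + z·σ = −(-0.06%) + 1.645 × 4.44% = 7.364%.

7.36%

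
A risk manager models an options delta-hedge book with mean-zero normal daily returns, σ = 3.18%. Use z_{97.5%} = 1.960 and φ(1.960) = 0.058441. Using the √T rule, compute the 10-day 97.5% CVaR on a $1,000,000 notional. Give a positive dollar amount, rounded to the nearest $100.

σ_{10d} = 3.18% × √10 = 10.056%.
ES multiplier = φ(z)/(1−α) = 0.058441/0.025 = 2.338.
ES = 10.056% × 2.338 = 23.511%; on $1,000,000: $235,110.

$235,100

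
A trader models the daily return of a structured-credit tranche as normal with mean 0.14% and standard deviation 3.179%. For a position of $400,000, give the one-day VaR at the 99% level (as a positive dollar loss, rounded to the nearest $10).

$29,020

At 99% one-sided, z = 2.326.
VaR = −μ + z·σ = −(0.14%) + 2.326 × 3.179% = 7.254%.
On $400,000: 0.07254 × $400,000 = $29,016.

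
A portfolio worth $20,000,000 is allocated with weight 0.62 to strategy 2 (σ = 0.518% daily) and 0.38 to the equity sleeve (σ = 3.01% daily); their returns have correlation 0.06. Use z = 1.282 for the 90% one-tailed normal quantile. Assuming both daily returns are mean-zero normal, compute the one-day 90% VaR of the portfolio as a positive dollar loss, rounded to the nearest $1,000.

σ_p² = 0.62²·0.518² + 0.38²·3.01² + 2·0.06·0.62·0.38·0.518·3.01 = 1.4555 (%²).
σ_p = √1.4555 = 1.206%.
VaR = 1.282 × 1.206% = 1.546%; on $20,000,000 that is $309,200.

$309,000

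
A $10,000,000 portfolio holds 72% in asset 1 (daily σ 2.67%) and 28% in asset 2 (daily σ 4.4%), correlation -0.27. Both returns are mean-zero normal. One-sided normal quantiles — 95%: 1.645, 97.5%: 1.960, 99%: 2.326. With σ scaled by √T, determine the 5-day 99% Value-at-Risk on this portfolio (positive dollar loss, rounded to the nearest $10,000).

σ_p = √(0.72²·2.67² + 0.28²·4.4² + 2·-0.27·0.72·0.28·2.67·4.4) = 1.984%.
σ_{5d} = 1.984% × √5 = 4.436%.
VaR = 2.326 × 4.436% = 10.318%; on $10,000,000 that is $1,031,800.

$1,030,000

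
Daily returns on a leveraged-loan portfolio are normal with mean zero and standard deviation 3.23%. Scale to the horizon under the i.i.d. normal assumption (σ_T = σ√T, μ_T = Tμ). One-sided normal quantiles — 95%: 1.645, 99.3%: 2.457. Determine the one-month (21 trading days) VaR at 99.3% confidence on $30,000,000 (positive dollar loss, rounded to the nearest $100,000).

$10,900,000

σ_{21d} = 3.23% × √21 = 14.802%.
VaR = 2.457 × 14.802% = 36.369%.
On $30,000,000: 0.36369 × $30,000,000 = $10,910,700.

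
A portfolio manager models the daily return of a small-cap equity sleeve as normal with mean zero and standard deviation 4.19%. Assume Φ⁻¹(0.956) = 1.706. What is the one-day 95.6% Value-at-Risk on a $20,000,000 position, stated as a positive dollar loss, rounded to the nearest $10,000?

$1,430,000

VaR = z·σ = 1.706 × 4.19% = 7.148%.
On $20,000,000: 0.07148 × $20,000,000 = $1,429,600.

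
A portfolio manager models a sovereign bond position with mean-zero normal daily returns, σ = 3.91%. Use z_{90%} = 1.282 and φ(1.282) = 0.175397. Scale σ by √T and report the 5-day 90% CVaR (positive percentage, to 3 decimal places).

15.335%

σ_{5d} = 3.91% × √5 = 8.743%.
ES multiplier = φ(z)/(1−α) = 0.175397/0.1 = 1.754.
ES = 8.743% × 1.754 = 15.335%.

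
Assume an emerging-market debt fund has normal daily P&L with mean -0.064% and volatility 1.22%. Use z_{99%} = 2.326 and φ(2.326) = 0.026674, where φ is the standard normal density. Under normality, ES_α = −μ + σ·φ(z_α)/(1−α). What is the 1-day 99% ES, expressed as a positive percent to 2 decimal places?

3.32%

Tail multiplier: φ(z)/(1−α) = 0.026674 / 0.01 = 2.667.
ES = −(-0.064%) + 1.22% × 2.667 = 3.318%.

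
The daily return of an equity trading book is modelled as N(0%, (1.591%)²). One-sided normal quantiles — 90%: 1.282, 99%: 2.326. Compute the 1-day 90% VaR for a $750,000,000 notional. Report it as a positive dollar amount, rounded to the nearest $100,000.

VaR = z·σ = 1.282 × 1.591% = 2.040%.
On $750,000,000: 0.02040 × $750,000,000 = $15,300,000.

$15,300,000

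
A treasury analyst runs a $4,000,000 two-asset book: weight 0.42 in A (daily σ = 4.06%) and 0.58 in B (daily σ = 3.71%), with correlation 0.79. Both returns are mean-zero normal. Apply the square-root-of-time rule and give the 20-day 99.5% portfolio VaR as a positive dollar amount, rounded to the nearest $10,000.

$1,680,000

σ_p = √(0.42²·4.06² + 0.58²·3.71² + 2·0.79·0.42·0.58·4.06·3.71) = 3.652%.
σ_{20d} = 3.652% × √20 = 16.332%.
z(99.5%) = 2.576.
VaR = 2.576 × 16.332% = 42.071%; on $4,000,000 that is $1,682,840.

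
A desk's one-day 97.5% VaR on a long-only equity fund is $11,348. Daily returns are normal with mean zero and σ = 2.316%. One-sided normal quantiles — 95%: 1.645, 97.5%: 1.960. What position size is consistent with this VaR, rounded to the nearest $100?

$250,000

VaR as a fraction of value: z·σ = 1.960 × 2.316% = 4.53936%.
Position = $11,348 / 0.0453936 = $249,991.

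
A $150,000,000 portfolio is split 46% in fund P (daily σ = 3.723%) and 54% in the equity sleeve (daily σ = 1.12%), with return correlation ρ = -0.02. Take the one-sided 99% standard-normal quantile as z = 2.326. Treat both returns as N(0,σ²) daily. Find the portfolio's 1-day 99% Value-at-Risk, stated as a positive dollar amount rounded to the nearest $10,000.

σ_p² = 0.46²·3.723² + 0.54²·1.12² + 2·-0.02·0.46·0.54·3.723·1.12 = 3.2573 (%²).
σ_p = √3.2573 = 1.805%.
VaR = 2.326 × 1.805% = 4.198%; on $150,000,000 that is $6,297,000.

$6,300,000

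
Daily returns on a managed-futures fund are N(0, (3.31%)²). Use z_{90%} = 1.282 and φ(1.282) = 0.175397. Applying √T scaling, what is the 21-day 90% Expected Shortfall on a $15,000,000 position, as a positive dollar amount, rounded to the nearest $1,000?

σ_{21d} = 3.31% × √21 = 15.168%.
ES multiplier = φ(z)/(1−α) = 0.175397/0.1 = 1.754.
ES = 15.168% × 1.754 = 26.605%; on $15,000,000: $3,990,750.

$3,991,000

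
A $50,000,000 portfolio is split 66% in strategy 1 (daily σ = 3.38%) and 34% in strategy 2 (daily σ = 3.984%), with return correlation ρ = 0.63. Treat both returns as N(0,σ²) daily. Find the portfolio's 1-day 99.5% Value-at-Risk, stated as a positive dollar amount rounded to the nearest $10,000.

$4,200,000

σ_p² = 0.66²·3.38² + 0.34²·3.984² + 2·0.63·0.66·0.34·3.38·3.984 = 10.6187 (%²).
σ_p = √10.6187 = 3.259%.
At 99.5%, z = 2.576.
VaR = 2.576 × 3.259% = 8.395%; on $50,000,000 that is $4,197,500.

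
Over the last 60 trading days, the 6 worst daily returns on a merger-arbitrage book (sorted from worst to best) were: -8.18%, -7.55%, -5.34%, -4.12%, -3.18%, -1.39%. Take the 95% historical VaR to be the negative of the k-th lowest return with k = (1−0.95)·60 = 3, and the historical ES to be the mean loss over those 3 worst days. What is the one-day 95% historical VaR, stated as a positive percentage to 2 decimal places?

5.34%

k = 3; the 3rd lowest return is -5.34%, so VaR = 5.34%.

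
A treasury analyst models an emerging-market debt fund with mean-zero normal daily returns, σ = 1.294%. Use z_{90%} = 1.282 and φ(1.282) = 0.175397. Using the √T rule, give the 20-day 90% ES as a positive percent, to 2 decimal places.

10.15%

σ_{20d} = 1.294% × √20 = 5.787%.
ES multiplier = φ(z)/(1−α) = 0.175397/0.1 = 1.754.
ES = 5.787% × 1.754 = 10.150%.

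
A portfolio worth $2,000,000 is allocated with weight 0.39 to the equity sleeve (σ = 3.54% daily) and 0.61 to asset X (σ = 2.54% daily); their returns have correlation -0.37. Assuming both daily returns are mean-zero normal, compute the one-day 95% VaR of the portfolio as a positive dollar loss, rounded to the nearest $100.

$54,300

σ_p² = 0.39²·3.54² + 0.61²·2.54² + 2·-0.37·0.39·0.61·3.54·2.54 = 2.7238 (%²).
σ_p = √2.7238 = 1.650%.
At 95%, z = 1.645.
VaR = 1.645 × 1.650% = 2.714%; on $2,000,000 that is $54,280.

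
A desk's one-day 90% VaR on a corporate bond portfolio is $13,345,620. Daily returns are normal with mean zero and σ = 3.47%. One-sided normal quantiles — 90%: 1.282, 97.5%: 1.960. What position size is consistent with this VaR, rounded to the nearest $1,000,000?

VaR as a fraction of value: z·σ = 1.282 × 3.47% = 4.44854%.
Position = $13,345,620 / 0.0444854 = $300,000,000.

$300,000,000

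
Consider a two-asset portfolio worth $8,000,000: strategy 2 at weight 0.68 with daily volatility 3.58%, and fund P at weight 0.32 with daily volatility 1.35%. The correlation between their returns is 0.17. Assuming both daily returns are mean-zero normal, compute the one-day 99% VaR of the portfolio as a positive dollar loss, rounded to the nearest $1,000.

$473,000

σ_p² = 0.68²·3.58² + 0.32²·1.35² + 2·0.17·0.68·0.32·3.58·1.35 = 6.4705 (%²).
σ_p = √6.4705 = 2.544%.
At 99%, z = 2.326.
VaR = 2.326 × 2.544% = 5.917%; on $8,000,000 that is $473,360.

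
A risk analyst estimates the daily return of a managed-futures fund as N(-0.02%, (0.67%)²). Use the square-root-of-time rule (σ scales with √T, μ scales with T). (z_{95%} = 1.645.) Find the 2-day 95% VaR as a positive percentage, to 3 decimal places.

σ_{2d} = 0.67% × √2 = 0.948%; μ_{2d} = 2 × -0.02% = -0.040%.
VaR = −(-0.040%) + 1.645 × 0.948% = 1.599%.

1.599%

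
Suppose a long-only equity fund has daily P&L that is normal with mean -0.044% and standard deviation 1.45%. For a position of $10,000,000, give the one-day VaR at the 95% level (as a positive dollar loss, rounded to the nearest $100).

At 95% one-sided, z = 1.645.
VaR = −μ + z·σ = −(-0.044%) + 1.645 × 1.45% = 2.429%.
On $10,000,000: 0.02429 × $10,000,000 = $242,900.

$242,900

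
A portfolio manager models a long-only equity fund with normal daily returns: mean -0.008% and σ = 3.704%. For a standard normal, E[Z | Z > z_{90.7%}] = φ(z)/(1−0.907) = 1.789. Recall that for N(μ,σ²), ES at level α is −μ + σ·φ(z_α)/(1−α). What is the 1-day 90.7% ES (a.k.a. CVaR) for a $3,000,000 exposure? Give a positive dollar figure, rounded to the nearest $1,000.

$199,000

ES = −(-0.008%) + 3.704% × 1.789 = 6.634%.
On $3,000,000: 0.06634 × $3,000,000 = $199,020.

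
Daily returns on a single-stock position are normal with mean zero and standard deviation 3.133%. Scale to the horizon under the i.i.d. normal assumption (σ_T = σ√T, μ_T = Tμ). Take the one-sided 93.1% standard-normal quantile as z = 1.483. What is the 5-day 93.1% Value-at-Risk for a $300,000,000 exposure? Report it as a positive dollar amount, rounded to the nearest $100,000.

σ_{5d} = 3.133% × √5 = 7.006%.
VaR = 1.483 × 7.006% = 10.390%.
On $300,000,000: 0.10390 × $300,000,000 = $31,170,000.

$31,200,000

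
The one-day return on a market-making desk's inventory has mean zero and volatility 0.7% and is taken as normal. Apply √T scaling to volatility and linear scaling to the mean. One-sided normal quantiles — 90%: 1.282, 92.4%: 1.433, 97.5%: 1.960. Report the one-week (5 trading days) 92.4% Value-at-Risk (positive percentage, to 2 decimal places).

2.24%

σ_{5d} = 0.7% × √5 = 1.565%.
VaR = 1.433 × 1.565% = 2.243%.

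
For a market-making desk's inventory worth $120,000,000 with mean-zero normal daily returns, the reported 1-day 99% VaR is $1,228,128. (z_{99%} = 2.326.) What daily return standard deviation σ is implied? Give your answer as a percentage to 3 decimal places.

VaR as a fraction: $1,228,128 / $120,000,000 = 1.023%.
σ = VaR / z = 1.023% / 2.326 = 0.440%.

0.440%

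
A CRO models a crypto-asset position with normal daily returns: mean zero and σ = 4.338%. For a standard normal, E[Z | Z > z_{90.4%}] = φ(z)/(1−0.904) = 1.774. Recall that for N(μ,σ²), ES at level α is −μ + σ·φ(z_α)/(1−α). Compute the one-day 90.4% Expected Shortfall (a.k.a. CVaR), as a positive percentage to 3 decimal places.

ES = 4.338% × 1.774 = 7.696%.

7.696%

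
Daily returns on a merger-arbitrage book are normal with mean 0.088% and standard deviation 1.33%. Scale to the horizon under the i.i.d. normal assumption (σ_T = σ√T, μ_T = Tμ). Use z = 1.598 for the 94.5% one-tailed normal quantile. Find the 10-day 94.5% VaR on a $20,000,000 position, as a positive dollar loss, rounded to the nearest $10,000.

$1,170,000

σ_{10d} = 1.33% × √10 = 4.206%; μ_{10d} = 10 × 0.088% = 0.880%.
VaR = −(0.880%) + 1.598 × 4.206% = 5.841%.
On $20,000,000: 0.05841 × $20,000,000 = $1,168,200.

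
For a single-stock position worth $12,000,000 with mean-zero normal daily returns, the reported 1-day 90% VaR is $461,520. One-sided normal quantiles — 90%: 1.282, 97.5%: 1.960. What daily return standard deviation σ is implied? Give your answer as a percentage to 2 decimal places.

3.00%

VaR as a fraction: $461,520 / $12,000,000 = 3.846%.
σ = VaR / z = 3.846% / 1.282 = 3.000%.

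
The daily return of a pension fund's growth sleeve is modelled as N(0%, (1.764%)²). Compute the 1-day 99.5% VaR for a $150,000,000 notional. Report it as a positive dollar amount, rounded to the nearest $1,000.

At 99.5% one-sided, z = 2.576.
VaR = z·σ = 2.576 × 1.764% = 4.544%.
On $150,000,000: 0.04544 × $150,000,000 = $6,816,000.

$6,816,000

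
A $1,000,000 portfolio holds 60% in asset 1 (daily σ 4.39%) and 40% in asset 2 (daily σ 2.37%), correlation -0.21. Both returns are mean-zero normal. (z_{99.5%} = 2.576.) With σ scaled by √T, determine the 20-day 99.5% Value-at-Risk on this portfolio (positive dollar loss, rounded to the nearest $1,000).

$300,000

σ_p = √(0.6²·4.39² + 0.4²·2.37² + 2·-0.21·0.6·0.4·4.39·2.37) = 2.605%.
σ_{20d} = 2.605% × √20 = 11.650%.
VaR = 2.576 × 11.650% = 30.010%; on $1,000,000 that is $300,100.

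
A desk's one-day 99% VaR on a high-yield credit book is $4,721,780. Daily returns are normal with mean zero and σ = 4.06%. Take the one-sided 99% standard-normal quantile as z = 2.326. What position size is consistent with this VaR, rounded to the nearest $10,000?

VaR as a fraction of value: z·σ = 2.326 × 4.06% = 9.44356%.
Position = $4,721,780 / 0.0944356 = $50,000,000.

$50,000,000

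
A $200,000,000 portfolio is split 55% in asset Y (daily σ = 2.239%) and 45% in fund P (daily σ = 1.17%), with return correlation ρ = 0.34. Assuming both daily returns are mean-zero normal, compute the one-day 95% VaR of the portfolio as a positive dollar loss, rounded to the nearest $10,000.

$4,920,000

σ_p² = 0.55²·2.239² + 0.45²·1.17² + 2·0.34·0.55·0.45·2.239·1.17 = 2.2346 (%²).
σ_p = √2.2346 = 1.495%.
At 95%, z = 1.645.
VaR = 1.645 × 1.495% = 2.459%; on $200,000,000 that is $4,918,000.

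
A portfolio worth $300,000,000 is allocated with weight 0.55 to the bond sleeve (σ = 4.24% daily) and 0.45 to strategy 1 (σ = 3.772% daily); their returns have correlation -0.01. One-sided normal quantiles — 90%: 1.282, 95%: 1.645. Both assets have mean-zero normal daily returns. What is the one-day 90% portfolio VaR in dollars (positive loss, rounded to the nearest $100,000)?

$11,000,000

σ_p² = 0.55²·4.24² + 0.45²·3.772² + 2·-0.01·0.55·0.45·4.24·3.772 = 8.2402 (%²).
σ_p = √8.2402 = 2.871%.
VaR = 1.282 × 2.871% = 3.681%; on $300,000,000 that is $11,043,000.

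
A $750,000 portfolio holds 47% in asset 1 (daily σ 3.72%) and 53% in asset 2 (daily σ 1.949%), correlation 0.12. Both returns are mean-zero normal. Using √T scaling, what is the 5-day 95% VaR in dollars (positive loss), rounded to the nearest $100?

σ_p = √(0.47²·3.72² + 0.53²·1.949² + 2·0.12·0.47·0.53·3.72·1.949) = 2.135%.
σ_{5d} = 2.135% × √5 = 4.774%.
z(95%) = 1.645.
VaR = 1.645 × 4.774% = 7.853%; on $750,000 that is $58,898.

$58,900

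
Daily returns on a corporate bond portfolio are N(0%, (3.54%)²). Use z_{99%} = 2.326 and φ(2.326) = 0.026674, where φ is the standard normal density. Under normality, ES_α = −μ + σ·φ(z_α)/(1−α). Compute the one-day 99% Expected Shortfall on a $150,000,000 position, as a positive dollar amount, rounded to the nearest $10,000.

$14,160,000

Tail multiplier: φ(z)/(1−α) = 0.026674 / 0.01 = 2.667.
ES = 3.54% × 2.667 = 9.441%.
On $150,000,000: 0.09441 × $150,000,000 = $14,161,500.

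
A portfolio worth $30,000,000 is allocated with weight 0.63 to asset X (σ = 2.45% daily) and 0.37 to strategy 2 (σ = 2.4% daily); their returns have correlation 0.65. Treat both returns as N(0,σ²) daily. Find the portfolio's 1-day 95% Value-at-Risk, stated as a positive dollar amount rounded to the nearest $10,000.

$1,100,000

σ_p² = 0.63²·2.45² + 0.37²·2.4² + 2·0.65·0.63·0.37·2.45·2.4 = 4.9528 (%²).
σ_p = √4.9528 = 2.225%.
At 95%, z = 1.645.
VaR = 1.645 × 2.225% = 3.660%; on $30,000,000 that is $1,098,000.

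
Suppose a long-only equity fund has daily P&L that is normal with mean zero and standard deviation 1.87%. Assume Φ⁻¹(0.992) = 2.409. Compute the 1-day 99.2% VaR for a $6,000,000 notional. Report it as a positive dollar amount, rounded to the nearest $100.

VaR = z·σ = 2.409 × 1.87% = 4.505%.
On $6,000,000: 0.04505 × $6,000,000 = $270,300.

$270,300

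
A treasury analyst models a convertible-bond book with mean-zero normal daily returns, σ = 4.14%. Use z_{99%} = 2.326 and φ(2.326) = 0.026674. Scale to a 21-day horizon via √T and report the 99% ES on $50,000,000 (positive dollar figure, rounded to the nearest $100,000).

$25,300,000

σ_{21d} = 4.14% × √21 = 18.972%.
ES multiplier = φ(z)/(1−α) = 0.026674/0.01 = 2.667.
ES = 18.972% × 2.667 = 50.598%; on $50,000,000: $25,299,000.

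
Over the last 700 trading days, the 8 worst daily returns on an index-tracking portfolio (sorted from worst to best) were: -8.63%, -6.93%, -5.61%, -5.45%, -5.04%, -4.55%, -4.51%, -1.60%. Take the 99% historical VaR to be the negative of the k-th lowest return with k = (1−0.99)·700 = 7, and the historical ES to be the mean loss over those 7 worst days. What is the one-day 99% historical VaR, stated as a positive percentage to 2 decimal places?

4.51%

k = 7; the 7th lowest return is -4.51%, so VaR = 4.51%.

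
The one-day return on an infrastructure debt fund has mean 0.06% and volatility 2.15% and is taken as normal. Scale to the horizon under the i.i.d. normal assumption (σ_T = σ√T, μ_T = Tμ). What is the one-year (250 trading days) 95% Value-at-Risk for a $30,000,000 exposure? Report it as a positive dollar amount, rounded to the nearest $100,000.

At 95%, z = 1.645.
σ_{250d} = 2.15% × √250 = 33.994%; μ_{250d} = 250 × 0.06% = 15.000%.
VaR = −(15.000%) + 1.645 × 33.994% = 40.920%.
On $30,000,000: 0.40920 × $30,000,000 = $12,276,000.

$12,300,000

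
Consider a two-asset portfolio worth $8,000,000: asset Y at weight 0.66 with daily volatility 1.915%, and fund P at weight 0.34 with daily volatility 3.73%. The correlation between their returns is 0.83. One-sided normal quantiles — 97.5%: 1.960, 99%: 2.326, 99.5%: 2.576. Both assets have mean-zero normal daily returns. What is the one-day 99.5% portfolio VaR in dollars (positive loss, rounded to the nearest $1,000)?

$499,000

σ_p² = 0.66²·1.915² + 0.34²·3.73² + 2·0.83·0.66·0.34·1.915·3.73 = 5.8666 (%²).
σ_p = √5.8666 = 2.422%.
VaR = 2.576 × 2.422% = 6.239%; on $8,000,000 that is $499,120.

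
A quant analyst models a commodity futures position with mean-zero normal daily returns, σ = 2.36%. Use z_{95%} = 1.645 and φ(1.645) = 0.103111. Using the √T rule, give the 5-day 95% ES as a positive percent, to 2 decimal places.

10.88%

σ_{5d} = 2.36% × √5 = 5.277%.
ES multiplier = φ(z)/(1−α) = 0.103111/0.05 = 2.062.
ES = 5.277% × 2.062 = 10.881%.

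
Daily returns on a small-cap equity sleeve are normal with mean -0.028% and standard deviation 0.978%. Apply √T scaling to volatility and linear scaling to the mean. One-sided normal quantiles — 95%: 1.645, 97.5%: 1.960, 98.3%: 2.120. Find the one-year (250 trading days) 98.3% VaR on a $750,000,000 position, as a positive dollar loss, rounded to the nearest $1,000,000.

$298,000,000

σ_{250d} = 0.978% × √250 = 15.464%; μ_{250d} = 250 × -0.028% = -7.000%.
VaR = −(-7.000%) + 2.120 × 15.464% = 39.784%.
On $750,000,000: 0.39784 × $750,000,000 = $298,380,000.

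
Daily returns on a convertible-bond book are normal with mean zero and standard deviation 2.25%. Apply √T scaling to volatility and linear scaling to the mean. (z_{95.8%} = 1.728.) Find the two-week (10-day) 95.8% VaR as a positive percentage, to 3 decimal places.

12.295%

σ_{10d} = 2.25% × √10 = 7.115%.
VaR = 1.728 × 7.115% = 12.295%.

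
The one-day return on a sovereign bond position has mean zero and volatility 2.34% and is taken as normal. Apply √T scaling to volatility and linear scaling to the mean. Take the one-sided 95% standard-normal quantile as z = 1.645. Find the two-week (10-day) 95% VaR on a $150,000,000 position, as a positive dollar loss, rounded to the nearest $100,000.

$18,300,000

σ_{10d} = 2.34% × √10 = 7.400%.
VaR = 1.645 × 7.400% = 12.173%.
On $150,000,000: 0.12173 × $150,000,000 = $18,259,500.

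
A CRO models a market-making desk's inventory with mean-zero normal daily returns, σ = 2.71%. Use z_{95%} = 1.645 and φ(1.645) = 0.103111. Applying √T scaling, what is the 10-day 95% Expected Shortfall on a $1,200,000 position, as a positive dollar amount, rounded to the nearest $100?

$212,100

σ_{10d} = 2.71% × √10 = 8.570%.
ES multiplier = φ(z)/(1−α) = 0.103111/0.05 = 2.062.
ES = 8.570% × 2.062 = 17.671%; on $1,200,000: $212,052.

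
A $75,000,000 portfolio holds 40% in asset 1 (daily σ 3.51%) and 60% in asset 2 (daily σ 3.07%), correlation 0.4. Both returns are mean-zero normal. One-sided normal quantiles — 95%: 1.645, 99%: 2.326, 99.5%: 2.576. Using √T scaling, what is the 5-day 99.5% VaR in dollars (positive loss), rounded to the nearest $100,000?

σ_p = √(0.4²·3.51² + 0.6²·3.07² + 2·0.4·0.4·0.6·3.51·3.07) = 2.726%.
σ_{5d} = 2.726% × √5 = 6.096%.
VaR = 2.576 × 6.096% = 15.703%; on $75,000,000 that is $11,777,250.

$11,800,000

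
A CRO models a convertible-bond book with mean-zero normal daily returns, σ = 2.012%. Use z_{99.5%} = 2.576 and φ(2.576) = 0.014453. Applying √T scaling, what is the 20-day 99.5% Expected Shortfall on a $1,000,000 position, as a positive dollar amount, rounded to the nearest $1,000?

σ_{20d} = 2.012% × √20 = 8.998%.
ES multiplier = φ(z)/(1−α) = 0.014453/0.005 = 2.891.
ES = 8.998% × 2.891 = 26.013%; on $1,000,000: $260,130.

$260,000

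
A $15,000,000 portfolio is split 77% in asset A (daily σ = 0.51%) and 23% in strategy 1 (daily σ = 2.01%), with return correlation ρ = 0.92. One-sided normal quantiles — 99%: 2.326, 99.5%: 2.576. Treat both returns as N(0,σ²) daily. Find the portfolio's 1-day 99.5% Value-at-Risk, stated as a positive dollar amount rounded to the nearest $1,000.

$324,000

σ_p² = 0.77²·0.51² + 0.23²·2.01² + 2·0.92·0.77·0.23·0.51·2.01 = 0.7020 (%²).
σ_p = √0.7020 = 0.838%.
VaR = 2.576 × 0.838% = 2.159%; on $15,000,000 that is $323,850.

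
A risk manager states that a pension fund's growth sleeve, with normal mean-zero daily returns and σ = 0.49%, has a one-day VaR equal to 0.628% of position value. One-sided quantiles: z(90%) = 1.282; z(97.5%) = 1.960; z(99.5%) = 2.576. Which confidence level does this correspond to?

Implied z = VaR/σ = 0.628 / 0.49 = 1.282.
This matches z(90%) = 1.282.

90%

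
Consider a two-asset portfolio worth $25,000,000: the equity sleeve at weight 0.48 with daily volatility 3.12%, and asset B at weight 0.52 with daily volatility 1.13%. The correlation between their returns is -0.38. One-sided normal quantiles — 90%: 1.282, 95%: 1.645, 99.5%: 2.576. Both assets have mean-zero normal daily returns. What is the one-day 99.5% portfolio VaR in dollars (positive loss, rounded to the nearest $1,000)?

$892,000

σ_p² = 0.48²·3.12² + 0.52²·1.13² + 2·-0.38·0.48·0.52·3.12·1.13 = 1.9193 (%²).
σ_p = √1.9193 = 1.385%.
VaR = 2.576 × 1.385% = 3.568%; on $25,000,000 that is $892,000.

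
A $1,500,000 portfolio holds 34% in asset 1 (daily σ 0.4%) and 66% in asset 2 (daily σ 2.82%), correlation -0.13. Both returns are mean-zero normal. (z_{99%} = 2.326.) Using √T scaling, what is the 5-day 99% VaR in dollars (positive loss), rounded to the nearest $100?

σ_p = √(0.34²·0.4² + 0.66²·2.82² + 2·-0.13·0.34·0.66·0.4·2.82) = 1.848%.
σ_{5d} = 1.848% × √5 = 4.132%.
VaR = 2.326 × 4.132% = 9.611%; on $1,500,000 that is $144,165.

$144,200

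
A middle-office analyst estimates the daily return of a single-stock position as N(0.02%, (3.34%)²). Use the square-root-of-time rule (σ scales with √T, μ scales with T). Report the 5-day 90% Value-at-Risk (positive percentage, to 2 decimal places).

9.47%

At 90%, z = 1.282.
σ_{5d} = 3.34% × √5 = 7.468%; μ_{5d} = 5 × 0.02% = 0.100%.
VaR = −(0.100%) + 1.282 × 7.468% = 9.474%.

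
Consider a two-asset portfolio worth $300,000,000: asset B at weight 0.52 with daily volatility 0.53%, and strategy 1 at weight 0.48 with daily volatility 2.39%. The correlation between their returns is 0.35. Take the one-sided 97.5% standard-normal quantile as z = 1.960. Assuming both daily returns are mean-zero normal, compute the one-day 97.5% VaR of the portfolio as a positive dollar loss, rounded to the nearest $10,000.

$7,470,000

σ_p² = 0.52²·0.53² + 0.48²·2.39² + 2·0.35·0.52·0.48·0.53·2.39 = 1.6133 (%²).
σ_p = √1.6133 = 1.270%.
VaR = 1.960 × 1.270% = 2.489%; on $300,000,000 that is $7,467,000.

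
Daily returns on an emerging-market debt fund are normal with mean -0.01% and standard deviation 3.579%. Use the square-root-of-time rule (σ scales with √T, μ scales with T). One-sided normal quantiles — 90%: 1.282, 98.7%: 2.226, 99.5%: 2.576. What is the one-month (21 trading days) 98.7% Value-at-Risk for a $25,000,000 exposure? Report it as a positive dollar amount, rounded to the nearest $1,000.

$9,180,000

σ_{21d} = 3.579% × √21 = 16.401%; μ_{21d} = 21 × -0.01% = -0.210%.
VaR = −(-0.210%) + 2.226 × 16.401% = 36.719%.
On $25,000,000: 0.36719 × $25,000,000 = $9,179,750.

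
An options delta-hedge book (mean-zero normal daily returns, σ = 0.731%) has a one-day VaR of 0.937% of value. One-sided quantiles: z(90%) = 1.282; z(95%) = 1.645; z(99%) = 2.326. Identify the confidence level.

Implied z = VaR/σ = 0.937 / 0.731 = 1.282.
This matches z(90%) = 1.282.

90%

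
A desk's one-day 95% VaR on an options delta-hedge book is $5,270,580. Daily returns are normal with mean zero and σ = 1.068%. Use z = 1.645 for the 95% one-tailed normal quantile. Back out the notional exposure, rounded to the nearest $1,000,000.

$300,000,000

VaR as a fraction of value: z·σ = 1.645 × 1.068% = 1.75686%.
Position = $5,270,580 / 0.0175686 = $300,000,000.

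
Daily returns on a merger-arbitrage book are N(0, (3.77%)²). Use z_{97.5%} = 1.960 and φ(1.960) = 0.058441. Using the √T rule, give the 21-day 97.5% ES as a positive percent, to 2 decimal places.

σ_{21d} = 3.77% × √21 = 17.276%.
ES multiplier = φ(z)/(1−α) = 0.058441/0.025 = 2.338.
ES = 17.276% × 2.338 = 40.391%.

40.39%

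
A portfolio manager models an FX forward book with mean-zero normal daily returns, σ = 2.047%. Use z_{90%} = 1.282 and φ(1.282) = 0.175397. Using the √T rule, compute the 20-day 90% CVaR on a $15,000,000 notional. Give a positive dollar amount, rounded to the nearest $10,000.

σ_{20d} = 2.047% × √20 = 9.154%.
ES multiplier = φ(z)/(1−α) = 0.175397/0.1 = 1.754.
ES = 9.154% × 1.754 = 16.056%; on $15,000,000: $2,408,400.

$2,410,000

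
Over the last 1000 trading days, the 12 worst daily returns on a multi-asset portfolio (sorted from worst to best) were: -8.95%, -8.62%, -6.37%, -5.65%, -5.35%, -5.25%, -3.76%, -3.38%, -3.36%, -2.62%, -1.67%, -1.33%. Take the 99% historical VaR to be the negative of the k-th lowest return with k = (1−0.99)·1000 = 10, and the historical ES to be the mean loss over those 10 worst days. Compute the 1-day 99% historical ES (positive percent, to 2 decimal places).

5.33%

The 10 worst returns sum to -53.31%.
ES = −(-53.31%) / 10 = 5.331% ≈ 5.33%.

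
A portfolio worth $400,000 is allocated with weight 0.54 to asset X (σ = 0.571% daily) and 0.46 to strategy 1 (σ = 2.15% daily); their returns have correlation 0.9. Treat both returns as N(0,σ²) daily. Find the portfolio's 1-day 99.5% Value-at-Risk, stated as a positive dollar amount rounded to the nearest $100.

$13,100

σ_p² = 0.54²·0.571² + 0.46²·2.15² + 2·0.9·0.54·0.46·0.571·2.15 = 1.6221 (%²).
σ_p = √1.6221 = 1.274%.
At 99.5%, z = 2.576.
VaR = 2.576 × 1.274% = 3.282%; on $400,000 that is $13,128.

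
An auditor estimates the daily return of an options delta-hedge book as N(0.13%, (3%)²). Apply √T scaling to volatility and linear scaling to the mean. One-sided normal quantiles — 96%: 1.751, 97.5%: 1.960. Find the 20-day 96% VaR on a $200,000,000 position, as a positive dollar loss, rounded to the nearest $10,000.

$41,780,000

σ_{20d} = 3% × √20 = 13.416%; μ_{20d} = 20 × 0.13% = 2.600%.
VaR = −(2.600%) + 1.751 × 13.416% = 20.891%.
On $200,000,000: 0.20891 × $200,000,000 = $41,782,000.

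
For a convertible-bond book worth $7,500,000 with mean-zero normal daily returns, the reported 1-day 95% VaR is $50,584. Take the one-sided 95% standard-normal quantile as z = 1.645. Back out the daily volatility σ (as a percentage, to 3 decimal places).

VaR as a fraction: $50,584 / $7,500,000 = 0.674%.
σ = VaR / z = 0.674% / 1.645 = 0.410%.

0.410%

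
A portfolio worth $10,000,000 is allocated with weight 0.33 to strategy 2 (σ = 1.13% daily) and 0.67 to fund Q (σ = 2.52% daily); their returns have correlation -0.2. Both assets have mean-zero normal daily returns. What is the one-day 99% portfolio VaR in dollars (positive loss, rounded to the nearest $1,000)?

σ_p² = 0.33²·1.13² + 0.67²·2.52² + 2·-0.2·0.33·0.67·1.13·2.52 = 2.7379 (%²).
σ_p = √2.7379 = 1.655%.
At 99%, z = 2.326.
VaR = 2.326 × 1.655% = 3.850%; on $10,000,000 that is $385,000.

$385,000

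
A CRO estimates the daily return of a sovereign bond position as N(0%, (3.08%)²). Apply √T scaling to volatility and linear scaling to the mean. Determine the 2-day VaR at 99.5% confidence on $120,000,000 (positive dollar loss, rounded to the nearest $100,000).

$13,500,000

At 99.5%, z = 2.576.
σ_{2d} = 3.08% × √2 = 4.356%.
VaR = 2.576 × 4.356% = 11.221%.
On $120,000,000: 0.11221 × $120,000,000 = $13,465,200.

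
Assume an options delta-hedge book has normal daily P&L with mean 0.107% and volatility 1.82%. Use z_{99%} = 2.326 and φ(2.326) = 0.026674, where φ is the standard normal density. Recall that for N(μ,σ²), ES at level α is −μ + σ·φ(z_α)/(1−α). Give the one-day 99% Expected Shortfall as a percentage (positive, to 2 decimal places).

Tail multiplier: φ(z)/(1−α) = 0.026674 / 0.01 = 2.667.
ES = −(0.107%) + 1.82% × 2.667 = 4.747%.

4.75%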